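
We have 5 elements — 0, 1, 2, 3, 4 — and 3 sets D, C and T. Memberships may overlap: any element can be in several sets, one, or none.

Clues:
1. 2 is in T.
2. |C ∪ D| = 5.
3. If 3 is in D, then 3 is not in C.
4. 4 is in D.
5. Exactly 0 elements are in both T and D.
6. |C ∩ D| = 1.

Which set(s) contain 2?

From (1): 2 ∈ T.
From (4): 4 ∈ D.
Suppose 2 ∈ D: no assignment then satisfies all the clues, so 2 ∉ D.

2: C, T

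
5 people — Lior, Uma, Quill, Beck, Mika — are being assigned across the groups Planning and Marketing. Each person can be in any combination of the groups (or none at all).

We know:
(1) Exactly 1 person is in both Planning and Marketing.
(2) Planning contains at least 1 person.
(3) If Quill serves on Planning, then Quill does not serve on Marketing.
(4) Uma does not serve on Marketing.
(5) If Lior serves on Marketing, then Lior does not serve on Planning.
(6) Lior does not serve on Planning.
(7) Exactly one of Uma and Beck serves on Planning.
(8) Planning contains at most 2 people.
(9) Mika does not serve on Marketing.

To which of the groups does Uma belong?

Uma: none

From (4): Uma ∉ Marketing.
From (6): Lior ∉ Planning.
From (9): Mika ∉ Marketing.
Suppose Uma ∈ Planning: no assignment then satisfies all the clues, so Uma ∉ Planning.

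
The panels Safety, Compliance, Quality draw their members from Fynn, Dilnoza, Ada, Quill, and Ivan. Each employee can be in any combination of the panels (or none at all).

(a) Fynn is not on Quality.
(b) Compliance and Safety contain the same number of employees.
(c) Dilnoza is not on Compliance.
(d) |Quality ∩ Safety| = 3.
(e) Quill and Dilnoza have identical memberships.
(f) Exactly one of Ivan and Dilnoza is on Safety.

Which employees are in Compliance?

From (a): Fynn ∉ Quality.
From (c): Dilnoza ∉ Compliance.
(e): Quill matches Dilnoza: Quill ∉ Compliance.
Suppose Fynn ∉ Compliance: no assignment then satisfies all the clues, so Fynn ∈ Compliance.

Compliance = {Ada, Fynn, Ivan}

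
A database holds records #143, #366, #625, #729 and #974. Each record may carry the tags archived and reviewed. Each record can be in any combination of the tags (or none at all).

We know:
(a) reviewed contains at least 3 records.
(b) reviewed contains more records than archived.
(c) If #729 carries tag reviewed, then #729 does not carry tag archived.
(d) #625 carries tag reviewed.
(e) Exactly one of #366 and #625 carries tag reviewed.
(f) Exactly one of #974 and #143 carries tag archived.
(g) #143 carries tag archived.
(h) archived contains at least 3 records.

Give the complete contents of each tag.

archived = {#143, #366, #625}; reviewed = {#143, #625, #729, #974}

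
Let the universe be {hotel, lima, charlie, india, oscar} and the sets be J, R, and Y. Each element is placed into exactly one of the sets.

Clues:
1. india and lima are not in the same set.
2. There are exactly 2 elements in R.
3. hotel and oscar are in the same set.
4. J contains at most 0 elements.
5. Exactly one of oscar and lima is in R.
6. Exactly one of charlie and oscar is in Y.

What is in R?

R = {charlie, lima}

(4): J already has 0, so the rest are out.
Suppose hotel ∈ R: no assignment then satisfies all the clues, so hotel ∉ R.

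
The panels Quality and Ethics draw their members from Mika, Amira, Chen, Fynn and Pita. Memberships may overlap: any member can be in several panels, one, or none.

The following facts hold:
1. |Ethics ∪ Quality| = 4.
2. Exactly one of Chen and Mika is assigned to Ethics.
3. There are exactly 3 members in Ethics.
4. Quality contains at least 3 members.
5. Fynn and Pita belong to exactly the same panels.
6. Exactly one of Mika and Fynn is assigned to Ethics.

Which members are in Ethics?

Ethics = {Chen, Fynn, Pita}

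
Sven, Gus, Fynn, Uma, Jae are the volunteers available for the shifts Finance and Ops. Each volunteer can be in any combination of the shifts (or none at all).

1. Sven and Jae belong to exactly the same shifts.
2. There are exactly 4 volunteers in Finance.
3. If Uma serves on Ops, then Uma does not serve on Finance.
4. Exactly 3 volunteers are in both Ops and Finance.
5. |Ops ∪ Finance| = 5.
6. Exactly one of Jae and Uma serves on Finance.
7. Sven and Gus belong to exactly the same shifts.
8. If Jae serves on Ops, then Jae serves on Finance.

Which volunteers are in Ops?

Ops = {Gus, Jae, Sven, Uma}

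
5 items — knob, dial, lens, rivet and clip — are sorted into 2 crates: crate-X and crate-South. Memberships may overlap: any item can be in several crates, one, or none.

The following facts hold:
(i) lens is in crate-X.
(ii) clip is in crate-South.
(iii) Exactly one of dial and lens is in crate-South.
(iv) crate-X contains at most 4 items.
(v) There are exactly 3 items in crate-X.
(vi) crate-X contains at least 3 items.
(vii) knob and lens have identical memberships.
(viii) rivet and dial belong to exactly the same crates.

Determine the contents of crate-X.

crate-X = {clip, knob, lens}

From (i): lens ∈ crate-X.
From (ii): clip ∈ crate-South.
(vii): knob matches lens: knob ∈ crate-X.
Suppose dial ∈ crate-X: no assignment then satisfies all the clues, so dial ∉ crate-X.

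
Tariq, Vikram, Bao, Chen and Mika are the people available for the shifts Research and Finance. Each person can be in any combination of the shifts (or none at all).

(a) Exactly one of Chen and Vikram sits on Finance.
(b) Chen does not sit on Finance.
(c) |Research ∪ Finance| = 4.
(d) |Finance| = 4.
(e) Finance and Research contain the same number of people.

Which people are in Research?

Research = {Bao, Mika, Tariq, Vikram}

From (b): Chen ∉ Finance.
(a) (exactly one): Vikram ∈ Finance.
(d): only 4 candidates remain for Finance, so all are in.
Suppose Tariq ∉ Research: no assignment then satisfies all the clues, so Tariq ∈ Research.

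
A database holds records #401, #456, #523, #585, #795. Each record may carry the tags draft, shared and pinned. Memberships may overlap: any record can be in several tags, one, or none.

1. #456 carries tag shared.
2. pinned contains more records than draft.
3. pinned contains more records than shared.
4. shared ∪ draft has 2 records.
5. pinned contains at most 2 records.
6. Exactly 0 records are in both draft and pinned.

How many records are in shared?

1

From (1): #456 ∈ shared.
Suppose #401 ∈ shared: no assignment then satisfies all the clues, so #401 ∉ shared.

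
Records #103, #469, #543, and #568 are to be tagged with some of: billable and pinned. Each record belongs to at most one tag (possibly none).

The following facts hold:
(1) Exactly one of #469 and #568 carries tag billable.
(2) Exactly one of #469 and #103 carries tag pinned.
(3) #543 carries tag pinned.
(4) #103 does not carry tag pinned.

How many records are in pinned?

2

From (3): #543 ∈ pinned.
From (4): #103 ∉ pinned.
(2) (exactly one): #469 ∈ pinned.
(1) (exactly one): #568 ∈ billable.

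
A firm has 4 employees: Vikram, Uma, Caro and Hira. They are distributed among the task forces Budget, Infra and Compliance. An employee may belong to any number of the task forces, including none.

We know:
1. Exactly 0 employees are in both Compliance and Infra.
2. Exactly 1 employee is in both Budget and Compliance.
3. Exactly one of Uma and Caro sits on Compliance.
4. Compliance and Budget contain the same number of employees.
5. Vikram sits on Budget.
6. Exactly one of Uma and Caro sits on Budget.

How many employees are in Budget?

2

From (5): Vikram ∈ Budget.
Suppose Hira ∈ Budget: no assignment then satisfies all the clues, so Hira ∉ Budget.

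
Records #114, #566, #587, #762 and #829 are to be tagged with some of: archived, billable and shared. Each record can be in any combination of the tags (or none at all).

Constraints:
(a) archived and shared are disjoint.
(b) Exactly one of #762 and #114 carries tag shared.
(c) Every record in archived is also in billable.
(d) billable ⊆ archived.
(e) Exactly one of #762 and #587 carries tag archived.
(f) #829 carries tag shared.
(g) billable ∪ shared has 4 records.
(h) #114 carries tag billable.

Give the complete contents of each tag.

archived = {#114, #587}; billable = {#114, #587}; shared = {#762, #829}

From (f): #829 ∈ shared.
From (h): #114 ∈ billable.
(a) (disjoint): #829 ∉ archived.
(d) with #114 ∈ billable: #114 ∈ archived.
(d) contrapositive: #829 ∉ billable.
(a) (disjoint): #114 ∉ shared.
(b) (exactly one): #762 ∈ shared.
(a) (disjoint): #762 ∉ archived.
(d) contrapositive: #762 ∉ billable.
(e) (exactly one): #587 ∈ archived.
(a) (disjoint): #587 ∉ shared.
Suppose #566 ∈ archived: no assignment then satisfies all the clues, so #566 ∉ archived.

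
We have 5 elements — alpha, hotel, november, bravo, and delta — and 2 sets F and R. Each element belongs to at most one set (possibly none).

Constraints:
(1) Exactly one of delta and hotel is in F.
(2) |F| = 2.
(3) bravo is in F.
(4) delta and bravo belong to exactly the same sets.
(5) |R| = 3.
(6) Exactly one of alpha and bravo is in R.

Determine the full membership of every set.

F = {bravo, delta}; R = {alpha, hotel, november}

From (3): bravo ∈ F.
(4): delta matches bravo: delta ∈ F.
(5): only 3 candidates remain for R, so all are in.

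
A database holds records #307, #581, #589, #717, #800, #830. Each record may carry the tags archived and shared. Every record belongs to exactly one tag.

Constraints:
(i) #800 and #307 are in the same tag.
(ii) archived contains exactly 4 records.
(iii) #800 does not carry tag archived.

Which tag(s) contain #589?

From (iii): #800 ∉ archived.
(i): #307 matches #800: #307 ∉ archived.
(ii): only 4 candidates remain for archived, so all are in.
Only one tag left: #307 ∈ shared.
Only one tag left: #800 ∈ shared.

#589: archived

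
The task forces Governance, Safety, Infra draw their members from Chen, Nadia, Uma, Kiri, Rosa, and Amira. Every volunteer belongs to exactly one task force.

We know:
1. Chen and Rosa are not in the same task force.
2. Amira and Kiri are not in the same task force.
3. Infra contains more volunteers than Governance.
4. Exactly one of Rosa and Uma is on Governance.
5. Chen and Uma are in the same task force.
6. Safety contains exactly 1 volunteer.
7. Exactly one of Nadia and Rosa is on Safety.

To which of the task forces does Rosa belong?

Rosa: Governance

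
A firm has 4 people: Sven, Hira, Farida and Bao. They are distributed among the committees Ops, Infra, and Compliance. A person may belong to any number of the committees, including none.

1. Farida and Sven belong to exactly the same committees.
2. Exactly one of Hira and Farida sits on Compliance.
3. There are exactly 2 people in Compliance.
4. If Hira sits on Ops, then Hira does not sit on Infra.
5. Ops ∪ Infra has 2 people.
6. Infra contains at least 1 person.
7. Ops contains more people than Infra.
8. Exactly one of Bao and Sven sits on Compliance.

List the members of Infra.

Infra = {Bao}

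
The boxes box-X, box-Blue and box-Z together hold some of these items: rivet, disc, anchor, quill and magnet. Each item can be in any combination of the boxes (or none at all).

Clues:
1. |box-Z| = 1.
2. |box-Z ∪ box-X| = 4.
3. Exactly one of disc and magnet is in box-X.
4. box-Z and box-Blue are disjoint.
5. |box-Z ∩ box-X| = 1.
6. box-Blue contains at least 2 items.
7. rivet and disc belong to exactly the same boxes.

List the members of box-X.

box-X = {anchor, disc, quill, rivet}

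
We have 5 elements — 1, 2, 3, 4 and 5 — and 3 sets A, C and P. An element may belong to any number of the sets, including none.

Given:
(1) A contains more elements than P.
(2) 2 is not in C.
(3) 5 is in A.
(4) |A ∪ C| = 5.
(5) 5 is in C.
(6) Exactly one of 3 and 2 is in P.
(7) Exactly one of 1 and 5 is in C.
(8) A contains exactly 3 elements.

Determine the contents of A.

A = {1, 2, 5}

From (2): 2 ∉ C.
From (3): 5 ∈ A.
From (5): 5 ∈ C.
(7) (exactly one): 1 ∉ C.
Suppose 1 ∉ A: no assignment then satisfies all the clues, so 1 ∈ A.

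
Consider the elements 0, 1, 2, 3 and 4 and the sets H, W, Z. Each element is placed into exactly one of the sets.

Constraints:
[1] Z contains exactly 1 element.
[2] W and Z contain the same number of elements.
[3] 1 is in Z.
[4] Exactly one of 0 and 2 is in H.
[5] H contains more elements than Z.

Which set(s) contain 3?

From (3): 1 ∈ Z.
(1): Z already has 1, so the rest are out.
Suppose 3 ∉ H: no assignment then satisfies all the clues, so 3 ∈ H.

3: H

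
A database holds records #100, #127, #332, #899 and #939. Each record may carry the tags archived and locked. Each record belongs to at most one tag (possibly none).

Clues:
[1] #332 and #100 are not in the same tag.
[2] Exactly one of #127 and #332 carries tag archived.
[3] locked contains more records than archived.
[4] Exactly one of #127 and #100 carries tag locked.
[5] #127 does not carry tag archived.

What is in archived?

archived = {#332}

From (5): #127 ∉ archived.
(2) (exactly one): #332 ∈ archived.
(1): #100 ∉ archived.
Suppose #899 ∈ archived: no assignment then satisfies all the clues, so #899 ∉ archived.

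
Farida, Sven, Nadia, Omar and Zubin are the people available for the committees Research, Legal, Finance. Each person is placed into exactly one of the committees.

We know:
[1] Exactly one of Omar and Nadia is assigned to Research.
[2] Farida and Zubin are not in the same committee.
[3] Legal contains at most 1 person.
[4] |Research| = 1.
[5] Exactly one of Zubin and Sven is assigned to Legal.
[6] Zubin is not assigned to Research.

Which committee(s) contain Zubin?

Zubin: Legal

From (6): Zubin ∉ Research.
Suppose Zubin ∉ Legal: no assignment then satisfies all the clues, so Zubin ∈ Legal.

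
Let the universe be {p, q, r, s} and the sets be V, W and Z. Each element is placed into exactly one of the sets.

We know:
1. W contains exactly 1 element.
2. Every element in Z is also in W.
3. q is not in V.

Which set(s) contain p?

From (3): q ∉ V.
Suppose p ∉ V: no assignment then satisfies all the clues, so p ∈ V.

p: V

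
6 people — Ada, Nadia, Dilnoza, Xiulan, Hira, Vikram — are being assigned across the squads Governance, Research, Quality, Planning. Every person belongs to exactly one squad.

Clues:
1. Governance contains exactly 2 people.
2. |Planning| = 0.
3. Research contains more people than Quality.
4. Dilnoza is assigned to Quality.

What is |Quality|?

1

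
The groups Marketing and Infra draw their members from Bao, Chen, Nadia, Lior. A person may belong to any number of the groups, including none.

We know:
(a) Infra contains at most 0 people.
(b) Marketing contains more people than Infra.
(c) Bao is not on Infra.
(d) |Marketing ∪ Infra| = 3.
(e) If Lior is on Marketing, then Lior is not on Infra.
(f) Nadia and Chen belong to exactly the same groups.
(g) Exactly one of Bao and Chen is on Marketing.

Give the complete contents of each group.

Marketing = {Chen, Lior, Nadia}; Infra = {}

From (c): Bao ∉ Infra.
(a): Infra already has 0, so the rest are out.
Suppose Bao ∈ Marketing: no assignment then satisfies all the clues, so Bao ∉ Marketing.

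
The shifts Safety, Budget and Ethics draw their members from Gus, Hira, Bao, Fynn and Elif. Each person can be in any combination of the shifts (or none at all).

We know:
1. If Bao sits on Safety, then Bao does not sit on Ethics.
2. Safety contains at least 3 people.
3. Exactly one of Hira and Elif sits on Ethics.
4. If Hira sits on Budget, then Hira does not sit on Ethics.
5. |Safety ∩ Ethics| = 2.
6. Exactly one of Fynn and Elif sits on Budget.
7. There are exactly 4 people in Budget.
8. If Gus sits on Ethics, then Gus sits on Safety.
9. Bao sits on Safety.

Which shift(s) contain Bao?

Bao: Budget, Safety

From (9): Bao ∈ Safety.
(1): Bao ∉ Ethics.
Suppose Bao ∉ Budget: no assignment then satisfies all the clues, so Bao ∈ Budget.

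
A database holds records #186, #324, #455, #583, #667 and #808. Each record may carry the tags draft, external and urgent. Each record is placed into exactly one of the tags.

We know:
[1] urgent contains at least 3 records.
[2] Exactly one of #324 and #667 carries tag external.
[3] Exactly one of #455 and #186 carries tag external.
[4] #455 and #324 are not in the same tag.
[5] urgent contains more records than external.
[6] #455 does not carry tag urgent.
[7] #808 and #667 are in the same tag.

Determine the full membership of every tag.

draft = {#455}; external = {#186, #324}; urgent = {#583, #667, #808}

From (6): #455 ∉ urgent.
Suppose #186 ∈ draft: no assignment then satisfies all the clues, so #186 ∉ draft.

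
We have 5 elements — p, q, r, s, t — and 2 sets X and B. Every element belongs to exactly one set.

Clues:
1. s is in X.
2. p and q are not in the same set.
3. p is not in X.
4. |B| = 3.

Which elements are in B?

From (1): s ∈ X.
From (3): p ∉ X.
Only one set left: p ∈ B.
(2): q ∉ B.
(4): only 3 candidates remain for B, so all are in.
Only one set left: q ∈ X.

B = {p, r, t}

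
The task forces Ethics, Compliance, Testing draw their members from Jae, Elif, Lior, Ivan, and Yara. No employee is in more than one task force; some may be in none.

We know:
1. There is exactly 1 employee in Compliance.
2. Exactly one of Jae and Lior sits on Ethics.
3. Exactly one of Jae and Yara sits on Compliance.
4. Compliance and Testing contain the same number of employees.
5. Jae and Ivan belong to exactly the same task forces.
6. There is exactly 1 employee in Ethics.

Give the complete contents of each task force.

Ethics = {Lior}; Compliance = {Yara}; Testing = {Elif}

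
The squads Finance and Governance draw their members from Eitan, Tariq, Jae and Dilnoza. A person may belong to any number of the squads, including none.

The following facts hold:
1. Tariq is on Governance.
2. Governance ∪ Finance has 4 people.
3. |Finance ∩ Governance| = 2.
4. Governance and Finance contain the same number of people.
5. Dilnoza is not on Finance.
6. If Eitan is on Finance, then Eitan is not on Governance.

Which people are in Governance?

Governance = {Dilnoza, Jae, Tariq}

From (1): Tariq ∈ Governance.
From (5): Dilnoza ∉ Finance.
Suppose Eitan ∈ Governance: no assignment then satisfies all the clues, so Eitan ∉ Governance.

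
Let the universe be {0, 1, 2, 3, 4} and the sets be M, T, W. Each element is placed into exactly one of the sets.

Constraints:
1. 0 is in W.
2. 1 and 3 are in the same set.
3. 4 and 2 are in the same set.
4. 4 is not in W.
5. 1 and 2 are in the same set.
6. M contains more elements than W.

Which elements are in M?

M = {1, 2, 3, 4}

From (1): 0 ∈ W.
From (4): 4 ∉ W.
(3): 2 matches 4: 2 ∉ W.
(5): 1 matches 2: 1 ∉ W.
(2): 3 matches 1: 3 ∉ W.
Suppose 1 ∉ M: no assignment then satisfies all the clues, so 1 ∈ M.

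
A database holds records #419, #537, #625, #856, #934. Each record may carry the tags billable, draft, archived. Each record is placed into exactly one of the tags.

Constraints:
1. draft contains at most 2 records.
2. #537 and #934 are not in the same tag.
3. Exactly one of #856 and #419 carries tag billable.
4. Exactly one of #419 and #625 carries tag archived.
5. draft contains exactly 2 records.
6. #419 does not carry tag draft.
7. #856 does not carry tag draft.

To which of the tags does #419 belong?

#419: archived

From (6): #419 ∉ draft.
From (7): #856 ∉ draft.
Suppose #419 ∈ billable: no assignment then satisfies all the clues, so #419 ∉ billable.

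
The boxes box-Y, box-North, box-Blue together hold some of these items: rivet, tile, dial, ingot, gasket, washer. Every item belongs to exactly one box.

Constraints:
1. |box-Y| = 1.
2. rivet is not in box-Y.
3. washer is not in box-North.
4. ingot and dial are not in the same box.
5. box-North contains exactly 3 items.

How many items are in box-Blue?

From (2): rivet ∉ box-Y.
From (3): washer ∉ box-North.

2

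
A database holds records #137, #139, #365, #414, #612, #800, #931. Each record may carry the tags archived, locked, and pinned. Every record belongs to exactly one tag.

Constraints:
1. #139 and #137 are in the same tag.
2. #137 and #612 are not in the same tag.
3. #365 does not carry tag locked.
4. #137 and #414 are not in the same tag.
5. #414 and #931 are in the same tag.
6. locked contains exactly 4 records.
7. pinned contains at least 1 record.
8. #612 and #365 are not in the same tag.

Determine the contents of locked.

locked = {#414, #612, #800, #931}

From (3): #365 ∉ locked.
Suppose #137 ∈ locked: no assignment then satisfies all the clues, so #137 ∉ locked.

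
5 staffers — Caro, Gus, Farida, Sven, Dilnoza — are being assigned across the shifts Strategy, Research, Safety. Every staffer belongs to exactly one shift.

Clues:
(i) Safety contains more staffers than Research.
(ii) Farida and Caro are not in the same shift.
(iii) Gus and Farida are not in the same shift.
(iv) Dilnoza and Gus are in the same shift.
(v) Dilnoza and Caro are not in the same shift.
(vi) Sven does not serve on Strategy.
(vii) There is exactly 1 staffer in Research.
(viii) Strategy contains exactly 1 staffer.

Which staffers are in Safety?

Safety = {Dilnoza, Gus, Sven}

From (vi): Sven ∉ Strategy.
Suppose Caro ∈ Safety: no assignment then satisfies all the clues, so Caro ∉ Safety.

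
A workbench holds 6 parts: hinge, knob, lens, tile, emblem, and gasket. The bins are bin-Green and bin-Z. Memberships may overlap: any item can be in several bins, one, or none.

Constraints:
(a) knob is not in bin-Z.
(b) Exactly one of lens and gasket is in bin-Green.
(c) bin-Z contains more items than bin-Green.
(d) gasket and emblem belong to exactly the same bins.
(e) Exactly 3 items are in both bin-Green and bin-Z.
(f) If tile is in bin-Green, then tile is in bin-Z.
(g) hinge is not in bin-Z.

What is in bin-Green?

bin-Green = {emblem, gasket, tile}

From (a): knob ∉ bin-Z.
From (g): hinge ∉ bin-Z.
Suppose hinge ∈ bin-Green: no assignment then satisfies all the clues, so hinge ∉ bin-Green.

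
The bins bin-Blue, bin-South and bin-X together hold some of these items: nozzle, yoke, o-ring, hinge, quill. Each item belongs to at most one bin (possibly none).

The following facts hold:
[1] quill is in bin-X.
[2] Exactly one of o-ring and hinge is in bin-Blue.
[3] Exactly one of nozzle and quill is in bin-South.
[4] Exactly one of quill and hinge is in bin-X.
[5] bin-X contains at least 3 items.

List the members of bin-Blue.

From (1): quill ∈ bin-X.
(3) (exactly one): nozzle ∈ bin-South.
(4) (exactly one): hinge ∉ bin-X.
(5): only 3 candidates remain for bin-X, so all are in.
(2) (exactly one): hinge ∈ bin-Blue.

bin-Blue = {hinge}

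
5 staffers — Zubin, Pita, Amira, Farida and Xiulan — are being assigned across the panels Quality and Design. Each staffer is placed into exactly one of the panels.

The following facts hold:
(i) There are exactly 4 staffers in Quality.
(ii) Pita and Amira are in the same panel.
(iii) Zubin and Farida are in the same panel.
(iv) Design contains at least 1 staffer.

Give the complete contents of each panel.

Quality = {Amira, Farida, Pita, Zubin}; Design = {Xiulan}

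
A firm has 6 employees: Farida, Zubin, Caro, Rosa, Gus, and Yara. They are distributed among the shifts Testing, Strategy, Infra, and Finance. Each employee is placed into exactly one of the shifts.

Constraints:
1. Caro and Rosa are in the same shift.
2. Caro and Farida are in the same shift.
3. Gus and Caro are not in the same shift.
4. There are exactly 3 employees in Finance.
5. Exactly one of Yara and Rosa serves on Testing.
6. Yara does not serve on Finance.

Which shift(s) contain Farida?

Farida: Finance

From (6): Yara ∉ Finance.
Suppose Farida ∈ Testing: no assignment then satisfies all the clues, so Farida ∉ Testing.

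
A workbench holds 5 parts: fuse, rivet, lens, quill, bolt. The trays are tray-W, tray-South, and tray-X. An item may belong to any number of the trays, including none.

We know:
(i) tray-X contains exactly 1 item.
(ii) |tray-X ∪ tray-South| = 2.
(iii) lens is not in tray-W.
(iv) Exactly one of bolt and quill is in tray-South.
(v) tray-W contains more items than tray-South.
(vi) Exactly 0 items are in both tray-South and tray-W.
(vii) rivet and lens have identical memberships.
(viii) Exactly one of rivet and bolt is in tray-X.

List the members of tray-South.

tray-South = {quill}

From (iii): lens ∉ tray-W.
(vii): rivet matches lens: rivet ∉ tray-W.
Suppose fuse ∈ tray-South: no assignment then satisfies all the clues, so fuse ∉ tray-South.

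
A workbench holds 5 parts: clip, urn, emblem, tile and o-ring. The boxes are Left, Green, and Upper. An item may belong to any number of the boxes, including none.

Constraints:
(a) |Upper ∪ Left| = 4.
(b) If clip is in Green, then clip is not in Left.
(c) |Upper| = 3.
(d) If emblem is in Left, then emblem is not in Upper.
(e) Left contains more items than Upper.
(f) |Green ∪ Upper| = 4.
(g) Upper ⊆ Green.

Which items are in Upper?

Upper = {o-ring, tile, urn}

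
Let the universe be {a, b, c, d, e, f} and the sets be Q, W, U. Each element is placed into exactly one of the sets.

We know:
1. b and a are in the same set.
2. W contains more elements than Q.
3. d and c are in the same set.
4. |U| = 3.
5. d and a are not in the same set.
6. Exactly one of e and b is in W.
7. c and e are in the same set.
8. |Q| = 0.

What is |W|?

3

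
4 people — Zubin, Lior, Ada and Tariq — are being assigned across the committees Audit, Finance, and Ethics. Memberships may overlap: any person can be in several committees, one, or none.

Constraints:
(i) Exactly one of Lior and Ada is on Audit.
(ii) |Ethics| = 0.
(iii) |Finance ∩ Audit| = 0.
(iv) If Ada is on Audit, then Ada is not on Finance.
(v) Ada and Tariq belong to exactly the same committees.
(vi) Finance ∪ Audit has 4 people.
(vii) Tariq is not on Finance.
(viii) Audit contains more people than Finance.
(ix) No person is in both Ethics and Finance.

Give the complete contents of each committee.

Audit = {Ada, Tariq, Zubin}; Finance = {Lior}; Ethics = {}

From (vii): Tariq ∉ Finance.
(ii): Ethics already has 0, so the rest are out.
(v): Ada matches Tariq: Ada ∉ Finance.
Suppose Zubin ∉ Audit: no assignment then satisfies all the clues, so Zubin ∈ Audit.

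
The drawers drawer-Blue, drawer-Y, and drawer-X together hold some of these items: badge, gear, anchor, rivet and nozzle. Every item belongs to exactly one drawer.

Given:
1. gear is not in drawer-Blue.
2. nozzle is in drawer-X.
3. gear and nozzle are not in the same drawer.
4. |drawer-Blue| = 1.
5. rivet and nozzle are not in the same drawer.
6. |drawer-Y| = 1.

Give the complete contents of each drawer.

drawer-Blue = {rivet}; drawer-Y = {gear}; drawer-X = {anchor, badge, nozzle}

From (1): gear ∉ drawer-Blue.
From (2): nozzle ∈ drawer-X.
(3): gear ∉ drawer-X.
(5): rivet ∉ drawer-X.
Only one drawer left: gear ∈ drawer-Y.
(6): drawer-Y already has 1, so the rest are out.
Only one drawer left: rivet ∈ drawer-Blue.
(4): drawer-Blue already has 1, so the rest are out.
Only one drawer left: badge ∈ drawer-X.
Only one drawer left: anchor ∈ drawer-X.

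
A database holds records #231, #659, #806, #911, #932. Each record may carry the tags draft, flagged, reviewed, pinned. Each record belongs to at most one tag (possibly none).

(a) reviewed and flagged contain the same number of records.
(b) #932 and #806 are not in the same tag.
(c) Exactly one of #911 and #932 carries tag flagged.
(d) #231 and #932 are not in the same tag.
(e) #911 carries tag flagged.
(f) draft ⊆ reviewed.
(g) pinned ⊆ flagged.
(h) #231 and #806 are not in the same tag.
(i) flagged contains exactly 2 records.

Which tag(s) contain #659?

#659: reviewed

From (e): #911 ∈ flagged.
(c) (exactly one): #932 ∉ flagged.
(g) contrapositive: #932 ∉ pinned.
Suppose #659 ∈ draft: no assignment then satisfies all the clues, so #659 ∉ draft.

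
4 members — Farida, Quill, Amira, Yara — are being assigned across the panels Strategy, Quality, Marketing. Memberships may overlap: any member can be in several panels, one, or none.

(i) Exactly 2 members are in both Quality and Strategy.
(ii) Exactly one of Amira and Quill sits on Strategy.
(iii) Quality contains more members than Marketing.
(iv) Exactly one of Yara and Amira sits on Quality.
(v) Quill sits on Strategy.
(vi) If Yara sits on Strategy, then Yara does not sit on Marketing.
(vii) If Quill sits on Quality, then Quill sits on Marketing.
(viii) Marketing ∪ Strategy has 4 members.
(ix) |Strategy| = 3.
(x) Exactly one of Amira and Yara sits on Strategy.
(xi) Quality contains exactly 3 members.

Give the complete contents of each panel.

Strategy = {Farida, Quill, Yara}; Quality = {Amira, Farida, Quill}; Marketing = {Amira, Quill}

From (v): Quill ∈ Strategy.
(ii) (exactly one): Amira ∉ Strategy.
(ix): only 3 candidates remain for Strategy, so all are in.
(vi): Yara ∉ Marketing.
Suppose Farida ∉ Quality: no assignment then satisfies all the clues, so Farida ∈ Quality.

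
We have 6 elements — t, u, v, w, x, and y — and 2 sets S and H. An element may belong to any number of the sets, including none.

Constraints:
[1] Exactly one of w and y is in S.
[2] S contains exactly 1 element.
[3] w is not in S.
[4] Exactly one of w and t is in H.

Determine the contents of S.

S = {y}

From (3): w ∉ S.
(1) (exactly one): y ∈ S.
(2): S already has 1, so the rest are out.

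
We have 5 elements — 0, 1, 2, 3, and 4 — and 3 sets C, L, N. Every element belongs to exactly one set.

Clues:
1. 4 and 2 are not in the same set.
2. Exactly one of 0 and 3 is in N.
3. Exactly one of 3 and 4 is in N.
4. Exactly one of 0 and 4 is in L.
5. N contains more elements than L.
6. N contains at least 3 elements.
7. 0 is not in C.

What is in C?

From (7): 0 ∉ C.
Suppose 1 ∈ C: no assignment then satisfies all the clues, so 1 ∉ C.

C = {4}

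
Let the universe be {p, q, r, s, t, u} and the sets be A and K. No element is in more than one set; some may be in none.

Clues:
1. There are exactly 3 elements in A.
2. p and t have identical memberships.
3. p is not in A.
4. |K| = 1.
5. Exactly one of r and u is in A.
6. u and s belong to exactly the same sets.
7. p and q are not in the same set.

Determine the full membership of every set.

A = {q, s, u}; K = {r}

From (3): p ∉ A.
(2): t matches p: t ∉ A.
Suppose p ∈ K: no assignment then satisfies all the clues, so p ∉ K.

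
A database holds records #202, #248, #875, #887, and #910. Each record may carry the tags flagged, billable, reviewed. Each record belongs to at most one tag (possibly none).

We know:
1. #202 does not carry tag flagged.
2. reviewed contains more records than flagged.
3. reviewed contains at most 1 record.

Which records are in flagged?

flagged = {}

From (1): #202 ∉ flagged.
Suppose #248 ∈ flagged: no assignment then satisfies all the clues, so #248 ∉ flagged.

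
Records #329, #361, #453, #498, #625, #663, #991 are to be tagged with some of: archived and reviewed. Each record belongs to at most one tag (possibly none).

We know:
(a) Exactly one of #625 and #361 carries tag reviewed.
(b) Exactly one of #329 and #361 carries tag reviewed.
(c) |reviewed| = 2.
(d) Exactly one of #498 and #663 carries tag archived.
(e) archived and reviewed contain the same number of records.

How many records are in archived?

2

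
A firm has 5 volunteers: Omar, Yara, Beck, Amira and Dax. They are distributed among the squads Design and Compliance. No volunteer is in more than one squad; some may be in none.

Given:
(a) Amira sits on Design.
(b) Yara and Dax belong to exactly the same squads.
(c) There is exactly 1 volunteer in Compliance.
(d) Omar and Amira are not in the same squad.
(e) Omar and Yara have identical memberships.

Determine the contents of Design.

From (a): Amira ∈ Design.
(d): Omar ∉ Design.
(e): Yara matches Omar: Yara ∉ Design.
(b): Dax matches Yara: Dax ∉ Design.
Suppose Beck ∈ Design: no assignment then satisfies all the clues, so Beck ∉ Design.

Design = {Amira}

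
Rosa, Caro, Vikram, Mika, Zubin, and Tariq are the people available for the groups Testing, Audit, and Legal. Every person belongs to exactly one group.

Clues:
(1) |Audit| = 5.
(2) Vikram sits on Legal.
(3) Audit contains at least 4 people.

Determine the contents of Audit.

Audit = {Caro, Mika, Rosa, Tariq, Zubin}

From (2): Vikram ∈ Legal.
(1): only 5 candidates remain for Audit, so all are in.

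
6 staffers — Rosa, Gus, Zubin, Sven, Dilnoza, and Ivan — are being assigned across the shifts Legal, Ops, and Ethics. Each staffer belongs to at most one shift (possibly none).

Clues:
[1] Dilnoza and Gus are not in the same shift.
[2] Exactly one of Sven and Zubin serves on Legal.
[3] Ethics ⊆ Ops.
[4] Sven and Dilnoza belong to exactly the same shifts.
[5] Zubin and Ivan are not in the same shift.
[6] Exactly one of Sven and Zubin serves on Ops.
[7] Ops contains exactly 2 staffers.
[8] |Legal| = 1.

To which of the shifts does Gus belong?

Gus: none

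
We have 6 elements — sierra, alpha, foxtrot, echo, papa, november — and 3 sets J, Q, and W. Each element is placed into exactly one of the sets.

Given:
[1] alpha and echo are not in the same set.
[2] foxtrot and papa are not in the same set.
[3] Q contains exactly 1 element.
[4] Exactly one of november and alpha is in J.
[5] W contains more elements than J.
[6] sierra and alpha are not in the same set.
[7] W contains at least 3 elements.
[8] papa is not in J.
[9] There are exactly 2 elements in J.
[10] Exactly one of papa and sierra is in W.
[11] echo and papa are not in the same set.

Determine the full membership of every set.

J = {alpha, foxtrot}; Q = {papa}; W = {echo, november, sierra}

From (8): papa ∉ J.
Suppose sierra ∈ J: no assignment then satisfies all the clues, so sierra ∉ J.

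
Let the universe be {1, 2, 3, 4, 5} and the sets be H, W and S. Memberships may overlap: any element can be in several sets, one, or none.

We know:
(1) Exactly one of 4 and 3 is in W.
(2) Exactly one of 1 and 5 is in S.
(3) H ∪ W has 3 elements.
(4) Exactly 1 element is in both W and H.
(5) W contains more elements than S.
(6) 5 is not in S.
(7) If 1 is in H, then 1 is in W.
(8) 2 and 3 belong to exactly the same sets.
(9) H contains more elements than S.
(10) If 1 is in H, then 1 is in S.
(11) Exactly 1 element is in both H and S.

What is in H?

H = {1, 5}

From (6): 5 ∉ S.
(2) (exactly one): 1 ∈ S.
Suppose 1 ∉ H: no assignment then satisfies all the clues, so 1 ∈ H.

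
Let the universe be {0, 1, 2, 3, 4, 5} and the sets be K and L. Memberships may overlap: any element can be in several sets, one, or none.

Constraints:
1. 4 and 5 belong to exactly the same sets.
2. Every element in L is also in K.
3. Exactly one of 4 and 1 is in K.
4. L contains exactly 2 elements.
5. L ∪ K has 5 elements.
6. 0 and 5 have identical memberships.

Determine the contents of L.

L = {2, 3}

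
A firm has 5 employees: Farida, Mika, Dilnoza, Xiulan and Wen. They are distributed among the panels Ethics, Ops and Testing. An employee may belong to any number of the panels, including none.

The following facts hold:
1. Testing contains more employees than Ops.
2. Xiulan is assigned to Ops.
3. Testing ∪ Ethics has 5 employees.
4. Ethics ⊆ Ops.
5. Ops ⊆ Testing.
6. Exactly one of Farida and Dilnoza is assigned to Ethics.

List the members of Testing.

Testing = {Dilnoza, Farida, Mika, Wen, Xiulan}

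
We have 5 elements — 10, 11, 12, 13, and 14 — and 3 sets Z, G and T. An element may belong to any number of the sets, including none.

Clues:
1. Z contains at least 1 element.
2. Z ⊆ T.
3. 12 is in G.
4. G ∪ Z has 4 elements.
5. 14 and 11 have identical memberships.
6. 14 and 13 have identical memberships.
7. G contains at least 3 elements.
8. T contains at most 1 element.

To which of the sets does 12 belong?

12: G, T, Z

From (3): 12 ∈ G.
Suppose 12 ∉ Z: no assignment then satisfies all the clues, so 12 ∈ Z.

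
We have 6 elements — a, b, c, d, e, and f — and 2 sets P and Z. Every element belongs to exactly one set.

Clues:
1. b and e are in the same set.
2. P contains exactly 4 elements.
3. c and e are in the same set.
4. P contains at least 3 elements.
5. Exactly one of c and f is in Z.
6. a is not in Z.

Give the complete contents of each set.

From (6): a ∉ Z.
Only one set left: a ∈ P.
Suppose b ∉ P: no assignment then satisfies all the clues, so b ∈ P.

P = {a, b, c, e}; Z = {d, f}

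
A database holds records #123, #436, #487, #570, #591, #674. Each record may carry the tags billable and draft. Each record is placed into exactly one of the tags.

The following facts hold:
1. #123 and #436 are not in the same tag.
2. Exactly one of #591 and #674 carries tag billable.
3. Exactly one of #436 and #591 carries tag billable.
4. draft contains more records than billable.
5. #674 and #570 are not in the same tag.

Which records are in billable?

billable = {#436, #674}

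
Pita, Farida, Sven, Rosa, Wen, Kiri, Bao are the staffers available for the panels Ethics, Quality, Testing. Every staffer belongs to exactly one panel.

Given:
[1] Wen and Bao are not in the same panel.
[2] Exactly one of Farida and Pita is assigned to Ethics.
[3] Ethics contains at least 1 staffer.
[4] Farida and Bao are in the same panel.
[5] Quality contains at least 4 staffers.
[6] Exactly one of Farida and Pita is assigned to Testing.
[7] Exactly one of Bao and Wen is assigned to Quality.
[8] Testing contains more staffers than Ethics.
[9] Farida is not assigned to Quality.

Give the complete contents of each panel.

Ethics = {Pita}; Quality = {Kiri, Rosa, Sven, Wen}; Testing = {Bao, Farida}

From (9): Farida ∉ Quality.
(4): Bao matches Farida: Bao ∉ Quality.
(7) (exactly one): Wen ∈ Quality.
Suppose Pita ∉ Ethics: no assignment then satisfies all the clues, so Pita ∈ Ethics.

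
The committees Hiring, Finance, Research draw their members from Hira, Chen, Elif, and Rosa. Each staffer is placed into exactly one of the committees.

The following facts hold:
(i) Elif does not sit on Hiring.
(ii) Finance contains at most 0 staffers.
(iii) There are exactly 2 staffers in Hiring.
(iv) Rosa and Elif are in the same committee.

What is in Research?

Research = {Elif, Rosa}

From (i): Elif ∉ Hiring.
(ii): Finance already has 0, so the rest are out.
(iv): Rosa matches Elif: Rosa ∉ Hiring.
Only one committee left: Elif ∈ Research.
Only one committee left: Rosa ∈ Research.
(iii): only 2 candidates remain for Hiring, so all are in.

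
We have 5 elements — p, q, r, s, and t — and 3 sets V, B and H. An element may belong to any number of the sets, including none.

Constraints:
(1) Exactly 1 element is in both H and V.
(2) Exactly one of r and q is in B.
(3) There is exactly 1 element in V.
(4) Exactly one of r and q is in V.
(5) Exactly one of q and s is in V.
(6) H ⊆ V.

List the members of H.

H = {q}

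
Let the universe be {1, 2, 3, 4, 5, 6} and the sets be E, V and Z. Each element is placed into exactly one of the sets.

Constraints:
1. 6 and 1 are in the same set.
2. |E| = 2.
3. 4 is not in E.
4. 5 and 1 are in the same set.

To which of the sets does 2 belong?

2: E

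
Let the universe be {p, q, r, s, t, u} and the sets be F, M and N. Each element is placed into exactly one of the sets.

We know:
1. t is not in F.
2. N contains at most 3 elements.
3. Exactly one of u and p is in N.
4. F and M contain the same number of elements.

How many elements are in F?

2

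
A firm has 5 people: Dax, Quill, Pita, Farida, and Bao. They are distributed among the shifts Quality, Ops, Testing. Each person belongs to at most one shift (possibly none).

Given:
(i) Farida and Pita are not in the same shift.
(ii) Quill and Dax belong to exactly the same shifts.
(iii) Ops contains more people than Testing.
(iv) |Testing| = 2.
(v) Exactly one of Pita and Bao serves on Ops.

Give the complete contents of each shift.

Quality = {}; Ops = {Dax, Pita, Quill}; Testing = {Bao, Farida}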